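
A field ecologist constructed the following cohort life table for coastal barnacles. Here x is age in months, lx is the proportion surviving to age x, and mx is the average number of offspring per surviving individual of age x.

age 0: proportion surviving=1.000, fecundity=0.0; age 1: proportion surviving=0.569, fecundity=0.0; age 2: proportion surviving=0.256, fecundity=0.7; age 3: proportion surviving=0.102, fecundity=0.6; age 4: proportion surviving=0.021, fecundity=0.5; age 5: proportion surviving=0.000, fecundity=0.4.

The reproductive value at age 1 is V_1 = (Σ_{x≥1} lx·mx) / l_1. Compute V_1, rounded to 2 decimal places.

0.44

lx·mx for x ≥ 1: 0, 0.1792, 0.0612, 0.0105, 0 → sum = 0.2509
V_1 = 0.2509 / l_1 = 0.2509 / 0.569 = 0.440949… → 0.44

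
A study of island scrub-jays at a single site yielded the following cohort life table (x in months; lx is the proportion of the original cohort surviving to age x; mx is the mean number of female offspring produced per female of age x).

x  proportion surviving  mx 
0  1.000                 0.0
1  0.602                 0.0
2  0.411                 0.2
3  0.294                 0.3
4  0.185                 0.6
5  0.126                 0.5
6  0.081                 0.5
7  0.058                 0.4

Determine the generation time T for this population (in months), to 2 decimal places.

lx·mx: 0, 0, 0.0822, 0.0882, 0.111, 0.063, 0.0405, 0.0232 → R0 = 0.4081
x·lx·mx: 0, 0, 0.1644, 0.2646, 0.444, 0.315, 0.243, 0.1624 → Σ = 1.5934
T = 1.5934 / 0.4081 = 3.904435… → 3.90

3.90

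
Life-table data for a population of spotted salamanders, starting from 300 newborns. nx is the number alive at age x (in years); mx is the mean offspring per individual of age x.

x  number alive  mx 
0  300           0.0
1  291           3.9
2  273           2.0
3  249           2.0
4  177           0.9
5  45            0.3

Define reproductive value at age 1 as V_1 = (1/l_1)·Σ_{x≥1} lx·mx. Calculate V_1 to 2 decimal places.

8.08

lx = nx/n0 = nx/300: 1, 0.97, 0.91, 0.83, 0.59, 0.15
lx·mx for x ≥ 1: 3.783, 1.82, 1.66, 0.531, 0.045 → sum = 7.839
V_1 = 7.839 / l_1 = 7.839 / 0.97 = 8.081443… → 8.08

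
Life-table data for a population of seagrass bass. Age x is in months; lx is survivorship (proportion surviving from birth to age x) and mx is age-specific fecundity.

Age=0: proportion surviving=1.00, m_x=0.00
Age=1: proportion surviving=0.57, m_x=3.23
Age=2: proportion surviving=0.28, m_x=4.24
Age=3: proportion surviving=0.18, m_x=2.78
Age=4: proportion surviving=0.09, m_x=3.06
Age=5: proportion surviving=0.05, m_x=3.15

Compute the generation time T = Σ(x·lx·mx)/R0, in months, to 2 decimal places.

lx·mx: 0, 1.8411, 1.1872, 0.5004, 0.2754, 0.1575 → R0 = 3.9616
x·lx·mx: 0, 1.8411, 2.3744, 1.5012, 1.1016, 0.7875 → Σ = 7.6058
T = 7.6058 / 3.9616 = 1.919881… → 1.92

1.92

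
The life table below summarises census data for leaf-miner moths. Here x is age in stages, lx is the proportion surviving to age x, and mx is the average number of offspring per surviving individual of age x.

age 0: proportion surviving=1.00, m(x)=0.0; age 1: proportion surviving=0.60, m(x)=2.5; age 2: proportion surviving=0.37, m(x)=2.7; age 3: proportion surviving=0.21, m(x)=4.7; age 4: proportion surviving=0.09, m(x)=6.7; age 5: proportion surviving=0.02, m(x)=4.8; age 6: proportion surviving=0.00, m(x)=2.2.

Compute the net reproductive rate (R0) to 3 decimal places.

lx·mx by age: 0, 1.5, 0.999, 0.987, 0.603, 0.096, 0
R0 = Σ lx·mx = 4.185 → 4.185

4.185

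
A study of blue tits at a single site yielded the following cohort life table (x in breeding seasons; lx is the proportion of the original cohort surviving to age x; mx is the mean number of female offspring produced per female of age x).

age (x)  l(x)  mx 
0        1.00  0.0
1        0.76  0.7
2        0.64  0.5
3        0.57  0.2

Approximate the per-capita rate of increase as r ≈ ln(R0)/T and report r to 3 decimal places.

R0 = Σ lx·mx = 0 + 0.532 + 0.32 + 0.114 = 0.966
Σ x·lx·mx = 1.514; T = 1.514/0.966 = 1.56729…
r ≈ ln(R0)/T = ln(0.966)/1.56729… = -0.02207… → -0.022

-0.022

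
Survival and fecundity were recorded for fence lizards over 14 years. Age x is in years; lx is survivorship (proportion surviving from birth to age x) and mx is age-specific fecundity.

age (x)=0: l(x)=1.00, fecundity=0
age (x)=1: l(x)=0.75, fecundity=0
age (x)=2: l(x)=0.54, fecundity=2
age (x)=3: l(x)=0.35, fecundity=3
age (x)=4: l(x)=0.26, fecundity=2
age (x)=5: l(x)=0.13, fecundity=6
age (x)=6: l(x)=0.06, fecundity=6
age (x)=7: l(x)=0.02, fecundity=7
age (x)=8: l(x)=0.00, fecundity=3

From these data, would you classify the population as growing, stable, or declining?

R0 = Σ lx·mx = 0 + 0 + 1.08 + 1.05 + 0.52 + 0.78 + 0.36 + 0.14 + 0 = 3.93
R0 > 1, so the population is growing.

growing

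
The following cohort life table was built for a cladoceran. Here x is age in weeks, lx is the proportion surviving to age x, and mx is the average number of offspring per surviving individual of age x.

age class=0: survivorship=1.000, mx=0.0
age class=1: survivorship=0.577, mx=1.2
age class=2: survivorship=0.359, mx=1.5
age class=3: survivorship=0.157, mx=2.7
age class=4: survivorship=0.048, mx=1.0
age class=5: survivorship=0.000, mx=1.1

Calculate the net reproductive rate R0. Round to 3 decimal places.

1.703

lx·mx by age: 0, 0.6924, 0.5385, 0.4239, 0.048, 0
R0 = Σ lx·mx = 1.7028 → 1.703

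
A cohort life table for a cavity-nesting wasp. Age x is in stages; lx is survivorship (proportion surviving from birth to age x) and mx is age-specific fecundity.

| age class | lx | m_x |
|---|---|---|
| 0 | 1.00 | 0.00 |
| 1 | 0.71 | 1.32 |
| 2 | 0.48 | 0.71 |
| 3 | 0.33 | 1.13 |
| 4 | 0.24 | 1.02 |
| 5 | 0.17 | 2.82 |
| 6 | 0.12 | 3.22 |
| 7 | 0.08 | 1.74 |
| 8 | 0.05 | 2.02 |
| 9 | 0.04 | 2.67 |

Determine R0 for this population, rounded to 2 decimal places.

lx·mx by age: 0, 0.9372, 0.3408, 0.3729, 0.2448, 0.4794, 0.3864, 0.1392, 0.101, 0.1068
R0 = Σ lx·mx = 3.1085 → 3.11

3.11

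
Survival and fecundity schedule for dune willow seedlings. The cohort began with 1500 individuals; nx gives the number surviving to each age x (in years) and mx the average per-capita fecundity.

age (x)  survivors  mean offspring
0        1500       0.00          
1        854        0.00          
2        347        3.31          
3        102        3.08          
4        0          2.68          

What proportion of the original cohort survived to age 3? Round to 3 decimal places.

l_3 = n_3/n_0 = 102/1500 = 0.068 → 0.068

0.068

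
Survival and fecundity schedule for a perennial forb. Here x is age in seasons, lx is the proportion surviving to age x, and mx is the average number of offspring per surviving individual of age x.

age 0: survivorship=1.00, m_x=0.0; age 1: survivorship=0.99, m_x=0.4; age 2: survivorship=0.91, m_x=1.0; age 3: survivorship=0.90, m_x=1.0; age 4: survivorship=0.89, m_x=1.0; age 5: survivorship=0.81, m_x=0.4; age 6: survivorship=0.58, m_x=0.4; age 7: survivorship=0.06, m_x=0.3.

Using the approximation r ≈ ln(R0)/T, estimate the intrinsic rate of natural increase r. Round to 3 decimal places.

R0 = Σ lx·mx = 0 + 0.396 + 0.91 + 0.9 + 0.89 + 0.324 + 0.232 + 0.018 = 3.67
Σ x·lx·mx = 11.614; T = 11.614/3.67 = 3.16458…
r ≈ ln(R0)/T = ln(3.67)/3.16458… = 0.41086… → 0.411

0.411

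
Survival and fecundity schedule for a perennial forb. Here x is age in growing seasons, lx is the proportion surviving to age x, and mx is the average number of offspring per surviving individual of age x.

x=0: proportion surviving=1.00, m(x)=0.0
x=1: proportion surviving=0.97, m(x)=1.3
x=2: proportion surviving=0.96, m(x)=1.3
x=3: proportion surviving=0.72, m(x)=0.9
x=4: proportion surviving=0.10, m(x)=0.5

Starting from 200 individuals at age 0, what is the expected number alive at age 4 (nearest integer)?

Expected survivors = N0 · l_4 = 200 × 0.10 = 20 → 20

20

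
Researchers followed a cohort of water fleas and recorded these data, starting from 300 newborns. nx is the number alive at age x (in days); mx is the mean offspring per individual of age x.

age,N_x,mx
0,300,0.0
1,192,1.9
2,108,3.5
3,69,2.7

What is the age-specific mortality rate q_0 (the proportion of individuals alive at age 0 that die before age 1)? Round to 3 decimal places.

lx = nx/n0 = nx/300: 1, 0.64, 0.36, 0.23
q_0 = (l_0 − l_1) / l_0 = (1 − 0.64) / 1
     = 0.36 / 1 = 0.36 → 0.360

0.360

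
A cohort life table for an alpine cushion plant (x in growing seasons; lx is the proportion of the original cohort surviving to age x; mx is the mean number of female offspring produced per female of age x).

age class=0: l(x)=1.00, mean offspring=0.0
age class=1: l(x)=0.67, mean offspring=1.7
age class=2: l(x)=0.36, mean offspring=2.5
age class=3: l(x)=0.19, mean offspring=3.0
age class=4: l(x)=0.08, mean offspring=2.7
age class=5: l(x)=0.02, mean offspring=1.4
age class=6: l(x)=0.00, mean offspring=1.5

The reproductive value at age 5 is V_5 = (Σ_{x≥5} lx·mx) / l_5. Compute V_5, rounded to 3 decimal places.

1.400

lx·mx for x ≥ 5: 0.028, 0 → sum = 0.028
V_5 = 0.028 / l_5 = 0.028 / 0.02 = 1.4 → 1.400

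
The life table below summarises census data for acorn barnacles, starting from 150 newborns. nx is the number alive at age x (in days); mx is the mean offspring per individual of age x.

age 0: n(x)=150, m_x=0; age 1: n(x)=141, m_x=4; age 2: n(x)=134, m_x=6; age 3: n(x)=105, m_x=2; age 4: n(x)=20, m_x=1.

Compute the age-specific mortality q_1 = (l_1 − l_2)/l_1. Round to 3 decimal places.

0.050

lx = nx/n0 = nx/150: 1, 0.94, 0.89333…, 0.7, 0.13333…
q_1 = (l_1 − l_2) / l_1 = (0.94 − 0.893333…) / 0.94
     = 0.046667… / 0.94 = 0.049645… → 0.050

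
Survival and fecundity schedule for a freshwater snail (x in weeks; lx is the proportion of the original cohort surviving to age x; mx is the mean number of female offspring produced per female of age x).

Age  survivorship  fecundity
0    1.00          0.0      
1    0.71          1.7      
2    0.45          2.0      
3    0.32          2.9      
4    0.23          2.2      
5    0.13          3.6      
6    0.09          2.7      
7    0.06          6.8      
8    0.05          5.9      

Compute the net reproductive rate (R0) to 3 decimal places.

lx·mx by age: 0, 1.207, 0.9, 0.928, 0.506, 0.468, 0.243, 0.408, 0.295
R0 = Σ lx·mx = 4.955 → 4.955

4.955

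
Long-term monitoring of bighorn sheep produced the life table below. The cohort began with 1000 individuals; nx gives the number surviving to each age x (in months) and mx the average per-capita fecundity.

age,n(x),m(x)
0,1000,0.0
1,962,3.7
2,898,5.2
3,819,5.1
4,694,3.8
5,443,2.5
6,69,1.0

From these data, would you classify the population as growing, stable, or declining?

growing

lx = nx/n0 = nx/1000: 1, 0.962, 0.898, 0.819, 0.694, 0.443, 0.069
R0 = Σ lx·mx = 0 + 3.5594 + 4.6696 + 4.1769 + 2.6372 + 1.1075 + 0.069 = 16.2196
R0 > 1, so the population is growing.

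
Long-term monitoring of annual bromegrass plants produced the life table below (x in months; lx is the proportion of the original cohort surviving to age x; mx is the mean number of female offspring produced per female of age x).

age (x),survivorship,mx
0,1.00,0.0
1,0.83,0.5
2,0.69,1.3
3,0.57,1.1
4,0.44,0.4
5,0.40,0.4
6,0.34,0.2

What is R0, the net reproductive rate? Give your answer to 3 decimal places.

2.343

lx·mx by age: 0, 0.415, 0.897, 0.627, 0.176, 0.16, 0.068
R0 = Σ lx·mx = 2.343 → 2.343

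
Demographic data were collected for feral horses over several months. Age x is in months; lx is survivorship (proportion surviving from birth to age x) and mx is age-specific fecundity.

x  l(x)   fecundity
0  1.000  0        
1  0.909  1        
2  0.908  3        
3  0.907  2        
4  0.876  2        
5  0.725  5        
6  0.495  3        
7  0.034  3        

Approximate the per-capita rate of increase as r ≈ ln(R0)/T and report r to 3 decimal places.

0.671

R0 = Σ lx·mx = 0 + 0.909 + 2.724 + 1.814 + 1.752 + 3.625 + 1.485 + 0.102 = 12.411
Σ x·lx·mx = 46.556; T = 46.556/12.411 = 3.75119…
r ≈ ln(R0)/T = ln(12.411)/3.75119… = 0.67141… → 0.671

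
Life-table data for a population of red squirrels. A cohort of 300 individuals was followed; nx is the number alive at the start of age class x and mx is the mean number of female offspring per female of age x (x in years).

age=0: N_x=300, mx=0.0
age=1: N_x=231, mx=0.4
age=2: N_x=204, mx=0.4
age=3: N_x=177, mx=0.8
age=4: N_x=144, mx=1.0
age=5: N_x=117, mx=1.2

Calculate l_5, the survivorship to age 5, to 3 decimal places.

l_5 = n_5/n_0 = 117/300 = 0.39 → 0.390

0.390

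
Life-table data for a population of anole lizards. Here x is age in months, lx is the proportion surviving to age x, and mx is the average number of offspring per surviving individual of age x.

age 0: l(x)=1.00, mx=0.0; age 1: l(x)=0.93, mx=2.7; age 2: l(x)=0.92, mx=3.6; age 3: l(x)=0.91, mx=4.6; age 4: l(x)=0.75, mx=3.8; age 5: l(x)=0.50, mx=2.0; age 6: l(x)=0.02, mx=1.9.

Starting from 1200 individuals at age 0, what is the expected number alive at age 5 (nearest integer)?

600

Expected survivors = N0 · l_5 = 1200 × 0.50 = 600 → 600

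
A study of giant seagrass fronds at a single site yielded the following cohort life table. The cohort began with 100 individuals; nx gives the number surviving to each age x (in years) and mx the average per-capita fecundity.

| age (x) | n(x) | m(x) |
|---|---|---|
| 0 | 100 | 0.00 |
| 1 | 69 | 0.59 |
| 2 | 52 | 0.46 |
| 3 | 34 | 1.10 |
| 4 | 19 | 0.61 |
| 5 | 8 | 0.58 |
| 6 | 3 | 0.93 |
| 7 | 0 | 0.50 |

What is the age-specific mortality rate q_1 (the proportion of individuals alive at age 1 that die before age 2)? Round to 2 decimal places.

lx = nx/n0 = nx/100: 1, 0.69, 0.52, 0.34, 0.19, 0.08, 0.03, 0
q_1 = (l_1 − l_2) / l_1 = (0.69 − 0.52) / 0.69
     = 0.17 / 0.69 = 0.246377… → 0.25

0.25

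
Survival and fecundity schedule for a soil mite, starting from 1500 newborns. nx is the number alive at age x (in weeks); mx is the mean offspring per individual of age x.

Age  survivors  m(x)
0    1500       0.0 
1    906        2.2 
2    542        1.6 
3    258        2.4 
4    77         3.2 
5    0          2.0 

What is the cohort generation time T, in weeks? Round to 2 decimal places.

lx = nx/n0 = nx/1500: 1, 0.604, 0.36133…, 0.172, 0.05133…, 0
lx·mx: 0, 1.3288, 0.578133…, 0.4128, 0.164267…, 0 → R0 = 2.484…
x·lx·mx: 0, 1.3288, 1.156267…, 1.2384, 0.657067…, 0 → Σ = 4.380533…
T = 4.380533… / 2.484… = 1.7635… → 1.76

1.76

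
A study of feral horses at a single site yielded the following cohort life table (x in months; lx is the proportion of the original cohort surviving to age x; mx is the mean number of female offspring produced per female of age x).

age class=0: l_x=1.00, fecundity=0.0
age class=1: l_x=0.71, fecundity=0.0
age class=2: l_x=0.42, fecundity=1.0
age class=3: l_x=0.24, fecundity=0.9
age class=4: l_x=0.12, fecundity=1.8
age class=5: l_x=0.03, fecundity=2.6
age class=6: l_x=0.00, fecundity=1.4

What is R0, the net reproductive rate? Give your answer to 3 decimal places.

lx·mx by age: 0, 0, 0.42, 0.216, 0.216, 0.078, 0
R0 = Σ lx·mx = 0.93 → 0.930

0.930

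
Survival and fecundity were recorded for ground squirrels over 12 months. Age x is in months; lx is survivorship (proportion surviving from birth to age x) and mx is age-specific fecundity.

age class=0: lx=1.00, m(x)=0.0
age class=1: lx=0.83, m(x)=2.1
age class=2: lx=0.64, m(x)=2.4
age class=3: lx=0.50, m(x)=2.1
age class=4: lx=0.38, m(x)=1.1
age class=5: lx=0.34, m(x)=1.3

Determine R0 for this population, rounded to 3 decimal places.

5.189

lx·mx by age: 0, 1.743, 1.536, 1.05, 0.418, 0.442
R0 = Σ lx·mx = 5.189 → 5.189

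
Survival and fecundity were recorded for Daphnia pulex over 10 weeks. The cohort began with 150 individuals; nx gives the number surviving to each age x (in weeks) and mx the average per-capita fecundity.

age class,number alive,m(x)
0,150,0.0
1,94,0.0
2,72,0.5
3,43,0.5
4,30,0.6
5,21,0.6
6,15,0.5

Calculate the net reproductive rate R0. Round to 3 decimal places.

0.637

lx = nx/n0 = nx/150: 1, 0.62667…, 0.48, 0.28667…, 0.2, 0.14, 0.1
lx·mx by age: 0, 0, 0.24, 0.143333…, 0.12, 0.084, 0.05
R0 = Σ lx·mx = 0.637333… → 0.637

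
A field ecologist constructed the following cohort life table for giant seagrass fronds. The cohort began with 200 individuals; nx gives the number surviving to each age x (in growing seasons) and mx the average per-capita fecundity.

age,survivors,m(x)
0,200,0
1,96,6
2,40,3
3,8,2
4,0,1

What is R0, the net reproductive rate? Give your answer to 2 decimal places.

lx = nx/n0 = nx/200: 1, 0.48, 0.2, 0.04, 0
lx·mx by age: 0, 2.88, 0.6, 0.08, 0
R0 = Σ lx·mx = 3.56 → 3.56

3.56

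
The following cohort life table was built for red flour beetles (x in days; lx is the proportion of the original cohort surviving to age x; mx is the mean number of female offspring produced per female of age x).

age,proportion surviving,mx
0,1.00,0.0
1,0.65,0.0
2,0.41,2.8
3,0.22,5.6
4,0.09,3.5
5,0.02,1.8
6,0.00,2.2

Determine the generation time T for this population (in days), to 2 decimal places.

2.72

lx·mx: 0, 0, 1.148, 1.232, 0.315, 0.036, 0 → R0 = 2.731
x·lx·mx: 0, 0, 2.296, 3.696, 1.26, 0.18, 0 → Σ = 7.432
T = 7.432 / 2.731 = 2.721347… → 2.72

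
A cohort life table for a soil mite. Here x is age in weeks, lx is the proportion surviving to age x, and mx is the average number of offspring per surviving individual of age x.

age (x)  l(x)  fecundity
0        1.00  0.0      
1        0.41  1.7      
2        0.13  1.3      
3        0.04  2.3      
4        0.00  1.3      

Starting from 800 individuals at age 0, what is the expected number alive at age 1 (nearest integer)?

328

Expected survivors = N0 · l_1 = 800 × 0.41 = 328 → 328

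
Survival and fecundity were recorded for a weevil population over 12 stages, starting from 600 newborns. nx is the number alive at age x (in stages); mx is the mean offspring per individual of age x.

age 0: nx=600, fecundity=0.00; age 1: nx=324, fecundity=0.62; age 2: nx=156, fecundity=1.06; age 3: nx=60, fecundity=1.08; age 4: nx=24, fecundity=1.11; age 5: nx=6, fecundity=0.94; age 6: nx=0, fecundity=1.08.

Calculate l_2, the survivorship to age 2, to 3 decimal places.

l_2 = n_2/n_0 = 156/600 = 0.26 → 0.260

0.260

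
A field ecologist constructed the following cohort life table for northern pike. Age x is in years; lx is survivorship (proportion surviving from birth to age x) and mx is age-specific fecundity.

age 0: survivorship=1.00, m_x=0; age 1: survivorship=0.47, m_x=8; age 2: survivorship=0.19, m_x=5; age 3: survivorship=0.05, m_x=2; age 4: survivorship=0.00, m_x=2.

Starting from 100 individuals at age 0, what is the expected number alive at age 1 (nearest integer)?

47

Expected survivors = N0 · l_1 = 100 × 0.47 = 47 → 47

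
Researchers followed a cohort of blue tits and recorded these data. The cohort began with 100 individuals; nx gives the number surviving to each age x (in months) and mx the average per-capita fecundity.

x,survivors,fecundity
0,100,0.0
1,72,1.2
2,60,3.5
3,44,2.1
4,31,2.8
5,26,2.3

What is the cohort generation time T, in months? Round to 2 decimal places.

lx = nx/n0 = nx/100: 1, 0.72, 0.6, 0.44, 0.31, 0.26
lx·mx: 0, 0.864, 2.1, 0.924, 0.868, 0.598 → R0 = 5.354
x·lx·mx: 0, 0.864, 4.2, 2.772, 3.472, 2.99 → Σ = 14.298
T = 14.298 / 5.354 = 2.670527… → 2.67

2.67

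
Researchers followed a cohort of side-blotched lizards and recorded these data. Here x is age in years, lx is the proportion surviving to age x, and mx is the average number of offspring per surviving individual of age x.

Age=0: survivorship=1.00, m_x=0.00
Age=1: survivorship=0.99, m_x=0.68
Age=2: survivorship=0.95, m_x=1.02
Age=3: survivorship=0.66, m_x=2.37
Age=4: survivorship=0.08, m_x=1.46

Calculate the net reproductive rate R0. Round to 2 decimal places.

3.32

lx·mx by age: 0, 0.6732, 0.969, 1.5642, 0.1168
R0 = Σ lx·mx = 3.3232 → 3.32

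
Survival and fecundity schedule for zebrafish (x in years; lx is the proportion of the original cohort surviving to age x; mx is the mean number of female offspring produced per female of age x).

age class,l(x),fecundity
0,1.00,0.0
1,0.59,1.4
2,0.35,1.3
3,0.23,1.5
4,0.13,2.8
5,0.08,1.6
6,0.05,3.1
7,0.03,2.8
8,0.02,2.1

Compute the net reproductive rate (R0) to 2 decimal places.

lx·mx by age: 0, 0.826, 0.455, 0.345, 0.364, 0.128, 0.155, 0.084, 0.042
R0 = Σ lx·mx = 2.399 → 2.40

2.40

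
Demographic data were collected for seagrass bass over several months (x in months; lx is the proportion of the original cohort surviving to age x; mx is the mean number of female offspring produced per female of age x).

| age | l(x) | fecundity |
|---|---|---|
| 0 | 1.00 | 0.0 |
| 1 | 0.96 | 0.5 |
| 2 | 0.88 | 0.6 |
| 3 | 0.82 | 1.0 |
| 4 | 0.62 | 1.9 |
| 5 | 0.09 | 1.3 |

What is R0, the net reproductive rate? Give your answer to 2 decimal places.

lx·mx by age: 0, 0.48, 0.528, 0.82, 1.178, 0.117
R0 = Σ lx·mx = 3.123 → 3.12

3.12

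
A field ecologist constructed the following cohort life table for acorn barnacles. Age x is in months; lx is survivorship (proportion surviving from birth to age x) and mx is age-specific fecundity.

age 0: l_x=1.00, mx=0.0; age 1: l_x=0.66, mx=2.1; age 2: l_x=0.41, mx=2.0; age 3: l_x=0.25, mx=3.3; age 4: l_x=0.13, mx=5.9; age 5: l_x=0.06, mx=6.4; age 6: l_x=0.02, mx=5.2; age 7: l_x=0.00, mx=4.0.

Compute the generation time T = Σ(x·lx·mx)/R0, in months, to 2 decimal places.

lx·mx: 0, 1.386, 0.82, 0.825, 0.767, 0.384, 0.104, 0 → R0 = 4.286
x·lx·mx: 0, 1.386, 1.64, 2.475, 3.068, 1.92, 0.624, 0 → Σ = 11.113
T = 11.113 / 4.286 = 2.59286… → 2.59

2.59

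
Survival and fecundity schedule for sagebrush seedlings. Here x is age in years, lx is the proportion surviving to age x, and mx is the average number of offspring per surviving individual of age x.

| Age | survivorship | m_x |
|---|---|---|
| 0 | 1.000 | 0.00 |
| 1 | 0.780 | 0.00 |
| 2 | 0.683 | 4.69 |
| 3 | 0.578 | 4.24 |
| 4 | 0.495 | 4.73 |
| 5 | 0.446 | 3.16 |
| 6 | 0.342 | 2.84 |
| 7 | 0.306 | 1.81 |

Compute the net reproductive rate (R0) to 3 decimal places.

lx·mx by age: 0, 0, 3.20327, 2.45072, 2.34135, 1.40936, 0.97128, 0.55386
R0 = Σ lx·mx = 10.92984 → 10.930

10.930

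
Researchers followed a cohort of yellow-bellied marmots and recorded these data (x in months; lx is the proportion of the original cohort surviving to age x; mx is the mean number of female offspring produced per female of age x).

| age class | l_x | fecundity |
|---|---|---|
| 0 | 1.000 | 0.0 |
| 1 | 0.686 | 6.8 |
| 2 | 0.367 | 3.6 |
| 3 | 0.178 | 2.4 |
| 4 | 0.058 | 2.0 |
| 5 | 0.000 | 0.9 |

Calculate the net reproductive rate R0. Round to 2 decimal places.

6.53

lx·mx by age: 0, 4.6648, 1.3212, 0.4272, 0.116, 0
R0 = Σ lx·mx = 6.5292 → 6.53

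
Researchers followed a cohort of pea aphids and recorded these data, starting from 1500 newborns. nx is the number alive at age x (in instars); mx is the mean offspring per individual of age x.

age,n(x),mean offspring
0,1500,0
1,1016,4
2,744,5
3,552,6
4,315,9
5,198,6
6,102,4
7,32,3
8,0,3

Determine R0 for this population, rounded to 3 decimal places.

10.415

lx = nx/n0 = nx/1500: 1, 0.67733…, 0.496, 0.368, 0.21, 0.132, 0.068, 0.02133…, 0
lx·mx by age: 0, 2.709333…, 2.48, 2.208, 1.89, 0.792, 0.272, 0.064…, 0
R0 = Σ lx·mx = 10.415333… → 10.415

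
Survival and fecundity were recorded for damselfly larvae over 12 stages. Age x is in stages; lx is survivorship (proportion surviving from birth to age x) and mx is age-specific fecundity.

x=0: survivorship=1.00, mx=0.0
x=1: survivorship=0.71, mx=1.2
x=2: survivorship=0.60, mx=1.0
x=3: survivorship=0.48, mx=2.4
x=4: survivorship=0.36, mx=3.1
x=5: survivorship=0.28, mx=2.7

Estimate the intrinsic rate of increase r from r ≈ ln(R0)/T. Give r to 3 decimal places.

R0 = Σ lx·mx = 0 + 0.852 + 0.6 + 1.152 + 1.116 + 0.756 = 4.476
Σ x·lx·mx = 13.752; T = 13.752/4.476 = 3.07239…
r ≈ ln(R0)/T = ln(4.476)/3.07239… = 0.48781… → 0.488

0.488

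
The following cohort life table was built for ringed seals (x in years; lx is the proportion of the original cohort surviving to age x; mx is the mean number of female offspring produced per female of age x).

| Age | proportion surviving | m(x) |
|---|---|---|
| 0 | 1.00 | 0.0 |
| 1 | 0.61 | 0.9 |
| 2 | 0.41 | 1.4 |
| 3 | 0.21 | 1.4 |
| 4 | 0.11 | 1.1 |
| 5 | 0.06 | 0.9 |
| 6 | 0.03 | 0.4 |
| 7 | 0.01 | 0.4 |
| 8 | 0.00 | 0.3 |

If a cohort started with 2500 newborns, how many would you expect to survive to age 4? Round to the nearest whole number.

Expected survivors = N0 · l_4 = 2500 × 0.11 = 275 → 275

275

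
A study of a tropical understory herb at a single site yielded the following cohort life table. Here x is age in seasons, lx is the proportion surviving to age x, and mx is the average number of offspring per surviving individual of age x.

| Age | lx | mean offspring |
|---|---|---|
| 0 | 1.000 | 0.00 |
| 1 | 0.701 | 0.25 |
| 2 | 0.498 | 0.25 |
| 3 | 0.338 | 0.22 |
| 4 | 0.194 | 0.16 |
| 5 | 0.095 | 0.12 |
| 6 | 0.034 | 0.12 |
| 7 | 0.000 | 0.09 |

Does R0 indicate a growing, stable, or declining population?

declining

R0 = Σ lx·mx = 0 + 0.17525 + 0.1245 + 0.07436 + 0.03104 + 0.0114 + 0.00408 + 0 = 0.42063
R0 < 1, so the population is declining.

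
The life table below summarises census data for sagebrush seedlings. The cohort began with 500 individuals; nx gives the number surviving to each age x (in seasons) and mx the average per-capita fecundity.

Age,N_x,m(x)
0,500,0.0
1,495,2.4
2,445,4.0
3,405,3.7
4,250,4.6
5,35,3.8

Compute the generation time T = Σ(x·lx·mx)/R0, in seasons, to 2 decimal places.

2.52

lx = nx/n0 = nx/500: 1, 0.99, 0.89, 0.81, 0.5, 0.07
lx·mx: 0, 2.376, 3.56, 2.997, 2.3, 0.266 → R0 = 11.499
x·lx·mx: 0, 2.376, 7.12, 8.991, 9.2, 1.33 → Σ = 29.017
T = 29.017 / 11.499 = 2.523437… → 2.52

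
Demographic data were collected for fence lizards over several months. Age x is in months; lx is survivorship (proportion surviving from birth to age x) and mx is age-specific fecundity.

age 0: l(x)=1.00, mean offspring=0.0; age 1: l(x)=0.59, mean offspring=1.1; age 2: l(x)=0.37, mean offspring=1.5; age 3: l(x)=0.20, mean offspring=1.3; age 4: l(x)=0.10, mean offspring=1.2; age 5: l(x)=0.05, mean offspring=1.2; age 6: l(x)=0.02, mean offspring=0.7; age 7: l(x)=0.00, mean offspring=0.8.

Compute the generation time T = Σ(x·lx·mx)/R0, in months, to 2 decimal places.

2.05

lx·mx: 0, 0.649, 0.555, 0.26, 0.12, 0.06, 0.014, 0 → R0 = 1.658
x·lx·mx: 0, 0.649, 1.11, 0.78, 0.48, 0.3, 0.084, 0 → Σ = 3.403
T = 3.403 / 1.658 = 2.052473… → 2.05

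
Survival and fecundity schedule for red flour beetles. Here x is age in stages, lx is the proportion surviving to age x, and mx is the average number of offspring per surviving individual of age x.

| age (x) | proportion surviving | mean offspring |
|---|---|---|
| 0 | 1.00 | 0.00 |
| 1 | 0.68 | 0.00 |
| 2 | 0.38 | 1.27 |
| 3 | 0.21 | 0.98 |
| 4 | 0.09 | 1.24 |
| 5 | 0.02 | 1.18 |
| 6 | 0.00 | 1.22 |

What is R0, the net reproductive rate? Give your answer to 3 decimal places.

0.824

lx·mx by age: 0, 0, 0.4826, 0.2058, 0.1116, 0.0236, 0
R0 = Σ lx·mx = 0.8236 → 0.824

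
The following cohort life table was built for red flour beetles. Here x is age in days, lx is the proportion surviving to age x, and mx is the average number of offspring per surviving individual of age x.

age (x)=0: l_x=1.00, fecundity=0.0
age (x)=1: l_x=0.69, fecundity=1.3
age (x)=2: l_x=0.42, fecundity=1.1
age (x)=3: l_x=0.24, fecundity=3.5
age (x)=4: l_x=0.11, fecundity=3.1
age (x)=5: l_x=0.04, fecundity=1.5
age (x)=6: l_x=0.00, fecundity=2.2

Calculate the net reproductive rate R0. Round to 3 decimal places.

2.600

lx·mx by age: 0, 0.897, 0.462, 0.84, 0.341, 0.06, 0
R0 = Σ lx·mx = 2.6 → 2.600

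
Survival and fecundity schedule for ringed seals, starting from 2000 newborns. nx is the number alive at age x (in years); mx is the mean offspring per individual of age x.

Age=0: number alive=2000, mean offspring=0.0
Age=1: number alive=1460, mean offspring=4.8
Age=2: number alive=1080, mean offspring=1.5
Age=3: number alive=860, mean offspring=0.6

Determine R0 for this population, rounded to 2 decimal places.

lx = nx/n0 = nx/2000: 1, 0.73, 0.54, 0.43
lx·mx by age: 0, 3.504, 0.81, 0.258
R0 = Σ lx·mx = 4.572 → 4.57

4.57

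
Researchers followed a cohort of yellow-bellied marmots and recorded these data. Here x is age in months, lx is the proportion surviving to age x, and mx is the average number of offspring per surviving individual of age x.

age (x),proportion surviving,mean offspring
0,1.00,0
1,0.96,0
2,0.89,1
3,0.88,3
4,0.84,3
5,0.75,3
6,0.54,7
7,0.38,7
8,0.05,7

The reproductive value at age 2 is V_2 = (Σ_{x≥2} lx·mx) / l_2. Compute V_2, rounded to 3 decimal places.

lx·mx for x ≥ 2: 0.89, 2.64, 2.52, 2.25, 3.78, 2.66, 0.35 → sum = 15.09
V_2 = 15.09 / l_2 = 15.09 / 0.89 = 16.955056… → 16.955

16.955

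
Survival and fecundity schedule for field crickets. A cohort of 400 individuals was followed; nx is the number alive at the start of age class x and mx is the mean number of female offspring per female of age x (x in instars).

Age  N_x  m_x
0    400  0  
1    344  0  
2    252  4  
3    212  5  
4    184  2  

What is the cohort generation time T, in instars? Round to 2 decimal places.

lx = nx/n0 = nx/400: 1, 0.86, 0.63, 0.53, 0.46
lx·mx: 0, 0, 2.52, 2.65, 0.92 → R0 = 6.09
x·lx·mx: 0, 0, 5.04, 7.95, 3.68 → Σ = 16.67
T = 16.67 / 6.09 = 2.737274… → 2.74

2.74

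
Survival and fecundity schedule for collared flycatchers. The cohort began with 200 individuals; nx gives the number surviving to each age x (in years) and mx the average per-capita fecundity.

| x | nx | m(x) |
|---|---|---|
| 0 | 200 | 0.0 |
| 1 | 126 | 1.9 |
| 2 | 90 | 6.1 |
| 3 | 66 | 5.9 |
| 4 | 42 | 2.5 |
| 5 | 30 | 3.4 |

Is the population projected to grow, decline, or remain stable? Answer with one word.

growing

lx = nx/n0 = nx/200: 1, 0.63, 0.45, 0.33, 0.21, 0.15
R0 = Σ lx·mx = 0 + 1.197 + 2.745 + 1.947 + 0.525 + 0.51 = 6.924
R0 > 1, so the population is growing.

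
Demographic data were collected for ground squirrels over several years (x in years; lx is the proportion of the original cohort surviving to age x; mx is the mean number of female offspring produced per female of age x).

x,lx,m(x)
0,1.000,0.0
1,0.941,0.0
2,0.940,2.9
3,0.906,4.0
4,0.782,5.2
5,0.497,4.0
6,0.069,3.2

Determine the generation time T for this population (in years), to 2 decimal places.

lx·mx: 0, 0, 2.726, 3.624, 4.0664, 1.988, 0.2208 → R0 = 12.6252
x·lx·mx: 0, 0, 5.452, 10.872, 16.2656, 9.94, 1.3248 → Σ = 43.8544
T = 43.8544 / 12.6252 = 3.473561… → 3.47

3.47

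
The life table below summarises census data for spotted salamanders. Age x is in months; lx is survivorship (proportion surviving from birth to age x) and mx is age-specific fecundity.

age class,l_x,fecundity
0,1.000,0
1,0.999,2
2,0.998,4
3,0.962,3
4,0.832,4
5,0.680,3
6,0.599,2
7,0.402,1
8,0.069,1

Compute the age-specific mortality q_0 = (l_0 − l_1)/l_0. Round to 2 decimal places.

0.00

q_0 = (l_0 − l_1) / l_0 = (1 − 0.999) / 1
     = 0.001 / 1 = 0.001 → 0.00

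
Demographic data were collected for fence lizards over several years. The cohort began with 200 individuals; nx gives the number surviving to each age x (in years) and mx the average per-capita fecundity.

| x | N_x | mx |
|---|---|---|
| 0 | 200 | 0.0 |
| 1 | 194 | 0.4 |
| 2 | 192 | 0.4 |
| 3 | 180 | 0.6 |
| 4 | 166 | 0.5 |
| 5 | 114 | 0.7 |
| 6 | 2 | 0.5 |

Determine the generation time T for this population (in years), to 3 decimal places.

3.032

lx = nx/n0 = nx/200: 1, 0.97, 0.96, 0.9, 0.83, 0.57, 0.01
lx·mx: 0, 0.388, 0.384, 0.54, 0.415, 0.399, 0.005 → R0 = 2.131
x·lx·mx: 0, 0.388, 0.768, 1.62, 1.66, 1.995, 0.03 → Σ = 6.461
T = 6.461 / 2.131 = 3.03191… → 3.032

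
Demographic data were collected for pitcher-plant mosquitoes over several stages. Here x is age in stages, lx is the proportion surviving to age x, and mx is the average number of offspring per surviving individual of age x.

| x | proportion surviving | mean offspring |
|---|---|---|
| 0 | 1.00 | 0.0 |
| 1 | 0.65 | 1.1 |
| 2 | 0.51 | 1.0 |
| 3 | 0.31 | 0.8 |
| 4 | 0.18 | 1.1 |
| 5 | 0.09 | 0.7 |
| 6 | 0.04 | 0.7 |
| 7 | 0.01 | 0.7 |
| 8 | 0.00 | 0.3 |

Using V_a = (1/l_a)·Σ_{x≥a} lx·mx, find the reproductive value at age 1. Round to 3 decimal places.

2.722

lx·mx for x ≥ 1: 0.715, 0.51, 0.248, 0.198, 0.063, 0.028, 0.007, 0 → sum = 1.769
V_1 = 1.769 / l_1 = 1.769 / 0.65 = 2.721538… → 2.722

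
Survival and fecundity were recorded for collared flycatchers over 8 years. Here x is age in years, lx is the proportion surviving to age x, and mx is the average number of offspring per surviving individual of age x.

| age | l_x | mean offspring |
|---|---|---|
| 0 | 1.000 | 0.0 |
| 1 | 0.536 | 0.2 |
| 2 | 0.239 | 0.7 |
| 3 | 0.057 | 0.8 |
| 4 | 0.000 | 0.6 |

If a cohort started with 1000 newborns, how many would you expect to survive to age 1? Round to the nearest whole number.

Expected survivors = N0 · l_1 = 1000 × 0.536 = 536 → 536

536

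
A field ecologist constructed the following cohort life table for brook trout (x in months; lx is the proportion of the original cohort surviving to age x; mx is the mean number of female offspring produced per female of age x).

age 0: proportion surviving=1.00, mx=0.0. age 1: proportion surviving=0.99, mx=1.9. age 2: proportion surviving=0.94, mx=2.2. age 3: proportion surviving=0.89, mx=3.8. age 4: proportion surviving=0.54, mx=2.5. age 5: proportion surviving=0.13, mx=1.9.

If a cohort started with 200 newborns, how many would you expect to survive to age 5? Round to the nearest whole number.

26

Expected survivors = N0 · l_5 = 200 × 0.13 = 26 → 26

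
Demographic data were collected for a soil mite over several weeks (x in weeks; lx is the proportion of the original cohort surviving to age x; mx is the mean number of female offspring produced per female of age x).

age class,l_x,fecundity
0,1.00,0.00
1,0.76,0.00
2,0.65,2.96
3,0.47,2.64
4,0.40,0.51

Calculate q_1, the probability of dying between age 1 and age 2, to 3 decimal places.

0.145

q_1 = (l_1 − l_2) / l_1 = (0.76 − 0.65) / 0.76
     = 0.11 / 0.76 = 0.144737… → 0.145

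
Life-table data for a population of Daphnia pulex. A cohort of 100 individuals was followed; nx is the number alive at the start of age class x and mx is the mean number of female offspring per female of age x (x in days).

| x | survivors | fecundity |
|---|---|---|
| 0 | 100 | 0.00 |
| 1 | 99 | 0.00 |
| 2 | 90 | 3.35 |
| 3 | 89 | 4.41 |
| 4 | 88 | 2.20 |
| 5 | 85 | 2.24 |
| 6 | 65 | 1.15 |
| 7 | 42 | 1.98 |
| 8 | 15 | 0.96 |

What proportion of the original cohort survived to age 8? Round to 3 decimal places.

l_8 = n_8/n_0 = 15/100 = 0.15 → 0.150

0.150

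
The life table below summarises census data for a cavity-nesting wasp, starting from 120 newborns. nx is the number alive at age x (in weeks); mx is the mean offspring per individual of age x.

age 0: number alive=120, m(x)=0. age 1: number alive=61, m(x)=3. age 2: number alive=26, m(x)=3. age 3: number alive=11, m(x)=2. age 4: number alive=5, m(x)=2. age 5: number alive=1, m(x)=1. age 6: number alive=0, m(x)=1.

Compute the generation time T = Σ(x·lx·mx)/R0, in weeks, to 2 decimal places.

lx = nx/n0 = nx/120: 1, 0.50833…, 0.21667…, 0.09167…, 0.04167…, 0.00833…, 0
lx·mx: 0, 1.525…, 0.65…, 0.183333…, 0.083333…, 0.008333…, 0 → R0 = 2.45…
x·lx·mx: 0, 1.525…, 1.3…, 0.55…, 0.333333…, 0.041667…, 0 → Σ = 3.75…
T = 3.75… / 2.45… = 1.530612… → 1.53

1.53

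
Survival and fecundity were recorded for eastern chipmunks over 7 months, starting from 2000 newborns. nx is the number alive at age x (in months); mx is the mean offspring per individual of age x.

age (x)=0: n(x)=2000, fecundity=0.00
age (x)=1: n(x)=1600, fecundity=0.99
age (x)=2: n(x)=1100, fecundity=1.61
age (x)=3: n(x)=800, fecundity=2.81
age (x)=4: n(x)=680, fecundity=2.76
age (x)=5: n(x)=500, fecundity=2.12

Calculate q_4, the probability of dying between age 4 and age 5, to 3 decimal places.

lx = nx/n0 = nx/2000: 1, 0.8, 0.55, 0.4, 0.34, 0.25
q_4 = (l_4 − l_5) / l_4 = (0.34 − 0.25) / 0.34
     = 0.09 / 0.34 = 0.264706… → 0.265

0.265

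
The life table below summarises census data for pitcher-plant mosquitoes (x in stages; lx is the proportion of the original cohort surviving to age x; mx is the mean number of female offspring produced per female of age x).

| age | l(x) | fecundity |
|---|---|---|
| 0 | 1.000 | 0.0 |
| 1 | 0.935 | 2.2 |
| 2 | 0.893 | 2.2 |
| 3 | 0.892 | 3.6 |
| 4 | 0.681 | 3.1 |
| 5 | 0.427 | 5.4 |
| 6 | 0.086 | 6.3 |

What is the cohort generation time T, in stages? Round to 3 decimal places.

3.186

lx·mx: 0, 2.057, 1.9646, 3.2112, 2.1111, 2.3058, 0.5418 → R0 = 12.1915
x·lx·mx: 0, 2.057, 3.9292, 9.6336, 8.4444, 11.529, 3.2508 → Σ = 38.844
T = 38.844 / 12.1915 = 3.186154… → 3.186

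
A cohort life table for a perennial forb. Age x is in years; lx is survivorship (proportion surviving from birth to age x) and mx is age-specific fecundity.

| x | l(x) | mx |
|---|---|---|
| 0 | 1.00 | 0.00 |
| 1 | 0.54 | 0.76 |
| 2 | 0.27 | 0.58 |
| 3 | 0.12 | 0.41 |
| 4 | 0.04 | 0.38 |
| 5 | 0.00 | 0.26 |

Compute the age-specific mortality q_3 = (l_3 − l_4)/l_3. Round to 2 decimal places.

0.67

q_3 = (l_3 − l_4) / l_3 = (0.12 − 0.04) / 0.12
     = 0.08 / 0.12 = 0.666667… → 0.67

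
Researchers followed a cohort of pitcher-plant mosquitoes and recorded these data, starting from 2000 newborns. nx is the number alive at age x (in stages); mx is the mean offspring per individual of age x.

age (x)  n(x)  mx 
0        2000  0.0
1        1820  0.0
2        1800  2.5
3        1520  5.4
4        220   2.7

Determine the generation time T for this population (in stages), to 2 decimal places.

lx = nx/n0 = nx/2000: 1, 0.91, 0.9, 0.76, 0.11
lx·mx: 0, 0, 2.25, 4.104, 0.297 → R0 = 6.651
x·lx·mx: 0, 0, 4.5, 12.312, 1.188 → Σ = 18
T = 18 / 6.651 = 2.70636… → 2.71

2.71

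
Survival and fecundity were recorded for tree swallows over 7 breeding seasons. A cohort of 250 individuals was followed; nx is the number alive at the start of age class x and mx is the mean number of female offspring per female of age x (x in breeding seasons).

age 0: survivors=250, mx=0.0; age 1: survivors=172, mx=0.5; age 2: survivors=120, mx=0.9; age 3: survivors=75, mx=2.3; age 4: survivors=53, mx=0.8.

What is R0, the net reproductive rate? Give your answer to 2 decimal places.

1.64

lx = nx/n0 = nx/250: 1, 0.688, 0.48, 0.3, 0.212
lx·mx by age: 0, 0.344, 0.432, 0.69, 0.1696
R0 = Σ lx·mx = 1.6356 → 1.64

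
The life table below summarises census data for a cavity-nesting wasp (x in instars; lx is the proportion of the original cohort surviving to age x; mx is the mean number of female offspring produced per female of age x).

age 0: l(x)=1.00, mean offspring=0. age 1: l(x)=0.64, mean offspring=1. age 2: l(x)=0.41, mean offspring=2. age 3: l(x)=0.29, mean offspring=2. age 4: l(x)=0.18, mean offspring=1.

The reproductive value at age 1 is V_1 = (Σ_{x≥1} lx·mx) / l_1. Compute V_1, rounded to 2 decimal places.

lx·mx for x ≥ 1: 0.64, 0.82, 0.58, 0.18 → sum = 2.22
V_1 = 2.22 / l_1 = 2.22 / 0.64 = 3.46875 → 3.47

3.47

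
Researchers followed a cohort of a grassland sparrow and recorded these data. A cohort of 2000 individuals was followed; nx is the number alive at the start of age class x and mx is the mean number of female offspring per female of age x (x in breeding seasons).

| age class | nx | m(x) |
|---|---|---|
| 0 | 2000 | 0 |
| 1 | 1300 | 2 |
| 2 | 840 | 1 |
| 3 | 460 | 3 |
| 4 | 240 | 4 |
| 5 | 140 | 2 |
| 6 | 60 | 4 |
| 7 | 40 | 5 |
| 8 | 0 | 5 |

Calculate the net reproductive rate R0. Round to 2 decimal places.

lx = nx/n0 = nx/2000: 1, 0.65, 0.42, 0.23, 0.12, 0.07, 0.03, 0.02, 0
lx·mx by age: 0, 1.3, 0.42, 0.69, 0.48, 0.14, 0.12, 0.1, 0
R0 = Σ lx·mx = 3.25 → 3.25

3.25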